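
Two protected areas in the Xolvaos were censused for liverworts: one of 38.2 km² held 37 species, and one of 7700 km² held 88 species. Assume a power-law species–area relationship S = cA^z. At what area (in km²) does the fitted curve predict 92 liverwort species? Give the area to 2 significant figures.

z = ln(88/37) / ln(7700/38.2) = 0.8664 / 5.3061 = 0.1633
c = 37 / 38.2^0.1633 = 37 / 1.813 = 20.41
A = (92/20.41)^(1/0.1633) ⇒ ln A = ln(4.507)/0.1633 = 9.2212
A = e^9.2212 ≈ 10109 km²

10000 km²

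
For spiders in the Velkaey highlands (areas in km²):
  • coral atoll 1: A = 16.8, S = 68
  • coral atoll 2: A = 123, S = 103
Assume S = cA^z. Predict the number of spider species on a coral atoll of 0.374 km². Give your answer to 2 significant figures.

31

z = ln(103/68) / ln(123/16.8) = 0.4152 / 1.9908 = 0.2086
c = 68 / 16.8^0.2086 = 68 / 1.801 = 37.75
S₃ = 37.75 × 0.374^0.2086 = 37.75 × 0.8145 ≈ 30.75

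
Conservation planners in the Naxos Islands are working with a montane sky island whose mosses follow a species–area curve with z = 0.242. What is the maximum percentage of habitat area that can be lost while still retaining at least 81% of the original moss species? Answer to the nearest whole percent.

Need (A_new/A_old)^0.242 = 0.81, so A_new/A_old = 0.81^(1/0.242) = 0.81^4.132
ln(A_new/A_old) = ln 0.81 / 0.242 = -0.2107 / 0.242 = -0.8707
A_new/A_old = e^-0.8707 ≈ 0.4186
Fraction that can be lost = 1 − 0.4186 = 0.5814

58%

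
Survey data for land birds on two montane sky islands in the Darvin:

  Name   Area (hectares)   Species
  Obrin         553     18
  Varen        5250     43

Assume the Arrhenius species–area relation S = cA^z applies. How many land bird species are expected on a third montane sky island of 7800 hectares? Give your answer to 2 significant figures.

z = ln(43/18) / ln(5250/553) = 0.8708 / 2.2506 = 0.3869
c = 18 / 553^0.3869 = 18 / 11.51 = 1.563
S₃ = 1.563 × 7800^0.3869 = 1.563 × 32.06 ≈ 50.12

50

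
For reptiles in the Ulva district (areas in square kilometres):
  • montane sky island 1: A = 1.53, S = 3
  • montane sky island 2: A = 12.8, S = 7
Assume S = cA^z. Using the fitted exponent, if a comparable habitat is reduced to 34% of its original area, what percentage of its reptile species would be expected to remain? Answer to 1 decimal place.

65.0%

z = ln(7/3) / ln(12.8/1.53) = 0.8473 / 2.1242 = 0.3989
S_new/S_old = (A_new/A_old)^z = 0.34^0.3989 = exp(0.3989 × -1.0788) = 0.6503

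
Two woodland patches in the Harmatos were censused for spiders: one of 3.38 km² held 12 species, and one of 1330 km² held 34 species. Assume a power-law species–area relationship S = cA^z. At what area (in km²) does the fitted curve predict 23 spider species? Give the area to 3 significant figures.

z = ln(34/12) / ln(1330/3.38) = 1.0415 / 5.9751 = 0.1743
c = 12 / 3.38^0.1743 = 12 / 1.236 = 9.705
A = (23/9.705)^(1/0.1743) ⇒ ln A = ln(2.37)/0.1743 = 4.9504
A = e^4.9504 ≈ 141.2 km²

141 km²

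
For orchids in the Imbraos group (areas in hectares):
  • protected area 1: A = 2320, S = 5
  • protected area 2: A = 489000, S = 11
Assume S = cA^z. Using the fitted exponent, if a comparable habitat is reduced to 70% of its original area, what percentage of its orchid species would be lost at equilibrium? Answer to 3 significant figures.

5.12%

z = ln(11/5) / ln(489000/2320) = 0.7885 / 5.3508 = 0.1474
S_new/S_old = (A_new/A_old)^z = 0.7^0.1474 = exp(0.1474 × -0.3567) = 0.9488
Fraction lost = 1 − 0.9488 = 0.0512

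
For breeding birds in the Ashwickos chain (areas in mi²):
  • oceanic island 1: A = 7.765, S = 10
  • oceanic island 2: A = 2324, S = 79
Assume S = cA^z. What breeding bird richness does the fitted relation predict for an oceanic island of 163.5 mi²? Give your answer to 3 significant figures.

30.2

z = ln(79/10) / ln(2324/7.765) = 2.0669 / 5.7014 = 0.3625
c = 10 / 7.765^0.3625 = 10 / 2.102 = 4.757
S₃ = 4.757 × 163.5^0.3625 = 4.757 × 6.345 ≈ 30.18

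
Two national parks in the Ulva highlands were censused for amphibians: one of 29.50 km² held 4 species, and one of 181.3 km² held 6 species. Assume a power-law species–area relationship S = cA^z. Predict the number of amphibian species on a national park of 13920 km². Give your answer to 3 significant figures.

15.8

z = ln(6/4) / ln(181.3/29.5) = 0.4055 / 1.8158 = 0.2233
c = 4 / 29.5^0.2233 = 4 / 2.129 = 1.879
S₃ = 1.879 × 13920^0.2233 = 1.879 × 8.42 ≈ 15.82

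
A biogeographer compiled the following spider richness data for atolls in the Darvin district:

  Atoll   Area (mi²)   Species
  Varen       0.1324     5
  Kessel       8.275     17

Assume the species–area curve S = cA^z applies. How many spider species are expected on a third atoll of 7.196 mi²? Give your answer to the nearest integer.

16

z = ln(17/5) / ln(8.275/0.1324) = 1.2238 / 4.1352 = 0.2959
c = 5 / 0.1324^0.2959 = 5 / 0.5497 = 9.096
S₃ = 9.096 × 7.196^0.2959 = 9.096 × 1.793 ≈ 16.31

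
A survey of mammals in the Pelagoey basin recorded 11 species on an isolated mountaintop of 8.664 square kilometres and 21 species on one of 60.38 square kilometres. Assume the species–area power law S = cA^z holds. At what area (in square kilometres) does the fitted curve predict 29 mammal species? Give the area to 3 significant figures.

z = ln(21/11) / ln(60.38/8.664) = 0.6466 / 1.9415 = 0.3331
c = 11 / 8.664^0.3331 = 11 / 2.053 = 5.359
A = (29/5.359)^(1/0.3331) ⇒ ln A = ln(5.412)/0.3331 = 5.0698
A = e^5.0698 ≈ 159.1 square kilometres

159 square kilometres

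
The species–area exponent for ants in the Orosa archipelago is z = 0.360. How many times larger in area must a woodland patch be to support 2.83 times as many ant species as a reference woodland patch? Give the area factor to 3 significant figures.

(A₂/A₁)^0.36 = 2.83, so A₂/A₁ = 2.83^(1/0.36) = 2.83^2.778
ln(A₂/A₁) = ln 2.83 / 0.36 = 1.0403 / 0.36 = 2.8897
A₂/A₁ = e^2.8897 ≈ 17.99

18.0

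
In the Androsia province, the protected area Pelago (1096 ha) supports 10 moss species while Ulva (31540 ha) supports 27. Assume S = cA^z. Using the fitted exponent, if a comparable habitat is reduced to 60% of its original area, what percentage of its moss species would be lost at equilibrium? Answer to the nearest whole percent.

z = ln(27/10) / ln(31540/1096) = 0.9933 / 3.3596 = 0.2956
S_new/S_old = (A_new/A_old)^z = 0.6^0.2956 = exp(0.2956 × -0.5108) = 0.8598
Fraction lost = 1 − 0.8598 = 0.1402

14%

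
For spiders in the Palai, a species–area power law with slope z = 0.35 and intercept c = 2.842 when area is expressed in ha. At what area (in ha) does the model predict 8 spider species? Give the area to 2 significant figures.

8 = 2.842 × A^0.35  ⇒  A^0.35 = 8/2.842 = 2.815
ln A = ln(2.815) / 0.35 = 1.0349 / 0.35 = 2.9570
A = e^2.9570 ≈ 19.24 ha

19 ha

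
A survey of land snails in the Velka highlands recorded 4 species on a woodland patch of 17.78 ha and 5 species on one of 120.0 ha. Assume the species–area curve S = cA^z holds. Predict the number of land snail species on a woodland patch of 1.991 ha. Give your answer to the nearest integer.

3

z = ln(5/4) / ln(120/17.78) = 0.2231 / 1.9094 = 0.1169
c = 4 / 17.78^0.1169 = 4 / 1.4 = 2.858
S₃ = 2.858 × 1.991^0.1169 = 2.858 × 1.084 ≈ 3.097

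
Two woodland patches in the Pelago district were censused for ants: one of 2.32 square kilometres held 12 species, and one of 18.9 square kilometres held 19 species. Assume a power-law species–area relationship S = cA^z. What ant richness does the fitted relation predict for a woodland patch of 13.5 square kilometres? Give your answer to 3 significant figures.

z = ln(19/12) / ln(18.9/2.32) = 0.4595 / 2.0976 = 0.2191
c = 12 / 2.32^0.2191 = 12 / 1.202 = 9.98
S₃ = 9.98 × 13.5^0.2191 = 9.98 × 1.769 ≈ 17.65

17.6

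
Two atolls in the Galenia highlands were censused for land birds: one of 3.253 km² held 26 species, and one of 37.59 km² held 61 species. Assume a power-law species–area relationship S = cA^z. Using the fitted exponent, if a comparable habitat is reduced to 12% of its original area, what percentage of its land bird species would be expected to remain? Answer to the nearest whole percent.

z = ln(61/26) / ln(37.59/3.253) = 0.8528 / 2.4472 = 0.3485
S_new/S_old = (A_new/A_old)^z = 0.12^0.3485 = exp(0.3485 × -2.1203) = 0.4777

48%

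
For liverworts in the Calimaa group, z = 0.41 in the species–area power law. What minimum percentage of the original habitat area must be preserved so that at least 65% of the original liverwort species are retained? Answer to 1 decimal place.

35.0%

Need (A_new/A_old)^0.41 = 0.65, so A_new/A_old = 0.65^(1/0.41) = 0.65^2.439
ln(A_new/A_old) = ln 0.65 / 0.41 = -0.4308 / 0.41 = -1.0507
A_new/A_old = e^-1.0507 ≈ 0.3497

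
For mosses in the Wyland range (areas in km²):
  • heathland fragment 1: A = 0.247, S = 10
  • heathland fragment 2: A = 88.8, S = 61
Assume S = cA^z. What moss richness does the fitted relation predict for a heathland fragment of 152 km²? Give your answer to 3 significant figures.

72.0

z = ln(61/10) / ln(88.8/0.247) = 1.8083 / 5.8848 = 0.3073
c = 10 / 0.247^0.3073 = 10 / 0.6507 = 15.37
S₃ = 15.37 × 152^0.3073 = 15.37 × 4.682 ≈ 71.95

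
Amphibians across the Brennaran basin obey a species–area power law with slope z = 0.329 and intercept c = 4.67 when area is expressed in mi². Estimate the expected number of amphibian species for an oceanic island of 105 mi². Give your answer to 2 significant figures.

S = 4.67 × 105^0.329
ln S = ln 4.67 + 0.329 × ln 105 = 1.5412 + 0.329 × 4.6540 = 3.0723
S = e^3.0723 ≈ 21.59

22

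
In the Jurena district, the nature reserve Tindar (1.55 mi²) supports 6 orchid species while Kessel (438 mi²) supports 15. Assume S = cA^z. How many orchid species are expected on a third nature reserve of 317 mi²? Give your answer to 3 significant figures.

14.2

z = ln(15/6) / ln(438/1.55) = 0.9163 / 5.6440 = 0.1623
c = 6 / 1.55^0.1623 = 6 / 1.074 = 5.588
S₃ = 5.588 × 317^0.1623 = 5.588 × 2.547 ≈ 14.23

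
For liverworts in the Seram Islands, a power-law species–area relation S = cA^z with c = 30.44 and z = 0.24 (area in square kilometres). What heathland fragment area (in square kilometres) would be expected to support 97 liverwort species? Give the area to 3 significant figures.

97 = 30.44 × A^0.24  ⇒  A^0.24 = 97/30.44 = 3.187
ln A = ln(3.187) / 0.24 = 1.1590 / 0.24 = 4.8290
A = e^4.8290 ≈ 125.1 square kilometres

125 square kilometres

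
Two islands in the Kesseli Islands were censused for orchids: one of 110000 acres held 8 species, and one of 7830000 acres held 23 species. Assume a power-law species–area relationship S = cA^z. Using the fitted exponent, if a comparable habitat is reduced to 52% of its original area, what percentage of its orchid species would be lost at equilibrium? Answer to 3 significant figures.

z = ln(23/8) / ln(7830000/110000) = 1.0561 / 4.2652 = 0.2476
S_new/S_old = (A_new/A_old)^z = 0.52^0.2476 = exp(0.2476 × -0.6539) = 0.8505
Fraction lost = 1 − 0.8505 = 0.1495

14.9%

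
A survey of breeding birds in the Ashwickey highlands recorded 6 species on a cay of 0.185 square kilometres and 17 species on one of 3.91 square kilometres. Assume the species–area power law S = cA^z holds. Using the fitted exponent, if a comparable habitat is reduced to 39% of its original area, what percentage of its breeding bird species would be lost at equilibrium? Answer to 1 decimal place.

z = ln(17/6) / ln(3.91/0.185) = 1.0415 / 3.0509 = 0.3414
S_new/S_old = (A_new/A_old)^z = 0.39^0.3414 = exp(0.3414 × -0.9416) = 0.7251
Fraction lost = 1 − 0.7251 = 0.2749

27.5%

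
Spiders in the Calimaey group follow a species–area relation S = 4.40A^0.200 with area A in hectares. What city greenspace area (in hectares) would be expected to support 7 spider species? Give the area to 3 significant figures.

7 = 4.4 × A^0.2  ⇒  A^0.2 = 7/4.4 = 1.591
ln A = ln(1.591) / 0.2 = 0.4643 / 0.2 = 2.3215
A = e^2.3215 ≈ 10.19 hectares

10.2 hectares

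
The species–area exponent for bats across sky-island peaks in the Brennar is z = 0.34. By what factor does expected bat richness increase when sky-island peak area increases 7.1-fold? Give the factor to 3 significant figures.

S₂/S₁ = (A₂/A₁)^z = 7.1^0.34
ln(S₂/S₁) = 0.34 × ln 7.1 = 0.34 × 1.9601 = 0.6664
S₂/S₁ = e^0.6664 ≈ 1.947

1.95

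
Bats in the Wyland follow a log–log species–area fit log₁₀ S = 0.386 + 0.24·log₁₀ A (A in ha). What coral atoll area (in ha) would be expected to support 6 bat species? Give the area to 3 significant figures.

6 = 2.432 × A^0.24  ⇒  A^0.24 = 6/2.432 = 2.467
ln A = ln(2.467) / 0.24 = 0.9030 / 0.24 = 3.7623
A = e^3.7623 ≈ 43.05 ha

43.0 ha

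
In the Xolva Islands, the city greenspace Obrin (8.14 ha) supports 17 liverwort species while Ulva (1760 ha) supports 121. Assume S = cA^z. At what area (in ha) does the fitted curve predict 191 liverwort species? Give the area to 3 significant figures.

z = ln(121/17) / ln(1760/8.14) = 1.9626 / 5.3763 = 0.3650
c = 17 / 8.14^0.3650 = 17 / 2.15 = 7.907
A = (191/7.907)^(1/0.3650) ⇒ ln A = ln(24.15)/0.3650 = 8.7236
A = e^8.7236 ≈ 6146 ha

6150 ha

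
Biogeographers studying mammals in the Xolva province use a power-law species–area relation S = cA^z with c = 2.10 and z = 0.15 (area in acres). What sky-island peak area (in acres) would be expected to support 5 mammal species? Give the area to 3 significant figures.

5 = 2.1 × A^0.15  ⇒  A^0.15 = 5/2.1 = 2.381
ln A = ln(2.381) / 0.15 = 0.8675 / 0.15 = 5.7833
A = e^5.7833 ≈ 324.8 acres

325 acres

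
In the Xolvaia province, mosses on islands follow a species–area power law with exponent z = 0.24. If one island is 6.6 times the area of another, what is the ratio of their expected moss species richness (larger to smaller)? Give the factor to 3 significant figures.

1.57

S₂/S₁ = (A₂/A₁)^z = 6.6^0.24
ln(S₂/S₁) = 0.24 × ln 6.6 = 0.24 × 1.8871 = 0.4529
S₂/S₁ = e^0.4529 ≈ 1.573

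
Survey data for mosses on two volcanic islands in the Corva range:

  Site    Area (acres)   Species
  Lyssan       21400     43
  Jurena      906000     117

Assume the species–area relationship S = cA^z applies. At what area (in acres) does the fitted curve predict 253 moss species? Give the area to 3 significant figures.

z = ln(117/43) / ln(906000/21400) = 1.0010 / 3.7456 = 0.2672
c = 43 / 21400^0.2672 = 43 / 14.36 = 2.994
A = (253/2.994)^(1/0.2672) ⇒ ln A = ln(84.51)/0.2672 = 16.6027
A = e^16.6027 ≈ 16235107 acres

16200000 acres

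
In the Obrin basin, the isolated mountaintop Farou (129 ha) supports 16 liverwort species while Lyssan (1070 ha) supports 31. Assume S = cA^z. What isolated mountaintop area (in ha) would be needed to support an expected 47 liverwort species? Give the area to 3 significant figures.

z = ln(31/16) / ln(1070/129) = 0.6614 / 2.1156 = 0.3126
c = 16 / 129^0.3126 = 16 / 4.569 = 3.502
A = (47/3.502)^(1/0.3126) ⇒ ln A = ln(13.42)/0.3126 = 8.3066
A = e^8.3066 ≈ 4050 ha

4050 ha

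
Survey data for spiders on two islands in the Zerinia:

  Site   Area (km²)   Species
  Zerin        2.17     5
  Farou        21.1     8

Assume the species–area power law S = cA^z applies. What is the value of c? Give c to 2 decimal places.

z = ln(S₂/S₁) / ln(A₂/A₁) = ln(8/5) / ln(21.1/2.17) = 0.4700 / 2.2745 = 0.2066
c = S₁ / A₁^z = 5 / 2.17^0.2066 = 5 / 1.174 = 4.26

4.26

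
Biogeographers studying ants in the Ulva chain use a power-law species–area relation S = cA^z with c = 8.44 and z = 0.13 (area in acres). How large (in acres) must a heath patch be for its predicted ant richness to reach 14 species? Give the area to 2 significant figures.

49 acres

14 = 8.44 × A^0.13  ⇒  A^0.13 = 14/8.44 = 1.659
ln A = ln(1.659) / 0.13 = 0.5061 / 0.13 = 3.8929
A = e^3.8929 ≈ 49.05 acres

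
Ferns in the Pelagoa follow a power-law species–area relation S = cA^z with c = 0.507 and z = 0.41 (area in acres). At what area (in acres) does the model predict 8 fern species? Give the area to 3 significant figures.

836 acres

8 = 0.507 × A^0.41  ⇒  A^0.41 = 8/0.507 = 15.78
ln A = ln(15.78) / 0.41 = 2.7587 / 0.41 = 6.7285
A = e^6.7285 ≈ 835.9 acres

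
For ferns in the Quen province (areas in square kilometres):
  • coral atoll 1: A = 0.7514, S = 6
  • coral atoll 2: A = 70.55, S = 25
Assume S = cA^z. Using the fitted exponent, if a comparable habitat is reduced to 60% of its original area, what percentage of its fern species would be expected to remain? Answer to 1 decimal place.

85.2%

z = ln(25/6) / ln(70.55/0.7514) = 1.4271 / 4.5421 = 0.3142
S_new/S_old = (A_new/A_old)^z = 0.6^0.3142 = exp(0.3142 × -0.5108) = 0.8517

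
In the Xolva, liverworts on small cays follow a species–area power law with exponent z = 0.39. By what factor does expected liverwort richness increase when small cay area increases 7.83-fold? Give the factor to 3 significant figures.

2.23

S₂/S₁ = (A₂/A₁)^z = 7.83^0.39
ln(S₂/S₁) = 0.39 × ln 7.83 = 0.39 × 2.0580 = 0.8026
S₂/S₁ = e^0.8026 ≈ 2.231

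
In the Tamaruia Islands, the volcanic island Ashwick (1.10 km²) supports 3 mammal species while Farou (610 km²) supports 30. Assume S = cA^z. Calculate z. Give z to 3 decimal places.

0.364

Taking logs: ln S = ln c + z ln A, so z = (ln S₂ − ln S₁)/(ln A₂ − ln A₁).
z = ln(30/3) / ln(610/1.1) = ln(10) / ln(554.5) = 2.3026 / 6.3181 = 0.3644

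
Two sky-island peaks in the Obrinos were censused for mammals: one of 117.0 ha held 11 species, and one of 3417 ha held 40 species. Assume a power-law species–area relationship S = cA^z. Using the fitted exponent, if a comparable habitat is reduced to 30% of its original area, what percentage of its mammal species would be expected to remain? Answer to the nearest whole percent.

63%

z = ln(40/11) / ln(3417/117) = 1.2910 / 3.3743 = 0.3826
S_new/S_old = (A_new/A_old)^z = 0.3^0.3826 = exp(0.3826 × -1.2040) = 0.6309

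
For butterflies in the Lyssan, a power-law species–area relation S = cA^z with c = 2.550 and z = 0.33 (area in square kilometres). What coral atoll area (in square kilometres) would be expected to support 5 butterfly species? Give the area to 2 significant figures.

5 = 2.55 × A^0.33  ⇒  A^0.33 = 5/2.55 = 1.961
ln A = ln(1.961) / 0.33 = 0.6733 / 0.33 = 2.0404
A = e^2.0404 ≈ 7.694 square kilometres

7.7 square kilometres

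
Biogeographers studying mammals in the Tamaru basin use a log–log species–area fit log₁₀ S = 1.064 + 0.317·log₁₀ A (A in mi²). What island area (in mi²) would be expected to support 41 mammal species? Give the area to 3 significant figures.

53.8 mi²

41 = 11.59 × A^0.317  ⇒  A^0.317 = 41/11.59 = 3.538
ln A = ln(3.538) / 0.317 = 1.2636 / 0.317 = 3.9862
A = e^3.9862 ≈ 53.85 mi²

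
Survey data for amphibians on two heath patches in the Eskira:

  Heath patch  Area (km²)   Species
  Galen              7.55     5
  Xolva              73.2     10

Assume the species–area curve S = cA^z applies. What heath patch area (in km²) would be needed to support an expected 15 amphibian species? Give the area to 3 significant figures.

276 km²

z = ln(10/5) / ln(73.2/7.55) = 0.6931 / 2.2716 = 0.3051
c = 5 / 7.55^0.3051 = 5 / 1.853 = 2.698
A = (15/2.698)^(1/0.3051) ⇒ ln A = ln(5.559)/0.3051 = 5.6220
A = e^5.6220 ≈ 276.4 km²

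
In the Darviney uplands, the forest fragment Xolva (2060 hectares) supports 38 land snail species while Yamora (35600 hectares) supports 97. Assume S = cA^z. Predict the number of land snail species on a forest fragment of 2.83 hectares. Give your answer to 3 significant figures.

z = ln(97/38) / ln(35600/2060) = 0.9371 / 2.8496 = 0.3289
c = 38 / 2060^0.3289 = 38 / 12.3 = 3.09
S₃ = 3.09 × 2.83^0.3289 = 3.09 × 1.408 ≈ 4.351

4.35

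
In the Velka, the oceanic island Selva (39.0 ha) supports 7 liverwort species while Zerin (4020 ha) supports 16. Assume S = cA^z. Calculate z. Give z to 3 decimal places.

Taking logs: ln S = ln c + z ln A, so z = (ln S₂ − ln S₁)/(ln A₂ − ln A₁).
z = ln(16/7) / ln(4020/39) = ln(2.286) / ln(103.1) = 0.8267 / 4.6355 = 0.1783

0.178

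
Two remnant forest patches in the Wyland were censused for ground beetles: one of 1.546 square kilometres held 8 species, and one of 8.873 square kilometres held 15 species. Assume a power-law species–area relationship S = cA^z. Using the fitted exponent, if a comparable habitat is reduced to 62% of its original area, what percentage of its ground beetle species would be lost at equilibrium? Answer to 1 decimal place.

z = ln(15/8) / ln(8.873/1.546) = 0.6286 / 1.7473 = 0.3598
S_new/S_old = (A_new/A_old)^z = 0.62^0.3598 = exp(0.3598 × -0.4780) = 0.842
Fraction lost = 1 − 0.842 = 0.158

15.8%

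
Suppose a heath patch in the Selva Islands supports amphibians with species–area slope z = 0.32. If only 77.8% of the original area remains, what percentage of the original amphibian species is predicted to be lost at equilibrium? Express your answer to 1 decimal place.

7.7%

S_new/S_old = (A_new/A_old)^z = 0.778^0.32
= exp(0.32 × ln 0.778) = exp(0.32 × -0.2510) = exp(-0.0803) ≈ 0.9228
Fraction lost = 1 − 0.9228 = 0.07719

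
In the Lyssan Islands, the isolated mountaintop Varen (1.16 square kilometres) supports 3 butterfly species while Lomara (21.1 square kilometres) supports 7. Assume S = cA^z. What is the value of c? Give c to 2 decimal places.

z = ln(S₂/S₁) / ln(A₂/A₁) = ln(7/3) / ln(21.1/1.16) = 0.8473 / 2.9009 = 0.2921
c = S₁ / A₁^z = 3 / 1.16^0.2921 = 3 / 1.044 = 2.873

2.87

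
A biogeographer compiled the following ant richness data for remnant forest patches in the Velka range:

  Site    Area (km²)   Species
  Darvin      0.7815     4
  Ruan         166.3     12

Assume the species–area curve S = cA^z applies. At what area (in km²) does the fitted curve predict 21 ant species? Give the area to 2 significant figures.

2600 km²

z = ln(12/4) / ln(166.3/0.7815) = 1.0986 / 5.3603 = 0.2050
c = 4 / 0.7815^0.2050 = 4 / 0.9507 = 4.207
A = (21/4.207)^(1/0.2050) ⇒ ln A = ln(4.991)/0.2050 = 7.8443
A = e^7.8443 ≈ 2551 km²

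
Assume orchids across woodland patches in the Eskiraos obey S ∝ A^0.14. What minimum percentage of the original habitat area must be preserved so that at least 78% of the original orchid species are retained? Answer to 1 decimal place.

Need (A_new/A_old)^0.14 = 0.78, so A_new/A_old = 0.78^(1/0.14) = 0.78^7.143
ln(A_new/A_old) = ln 0.78 / 0.14 = -0.2485 / 0.14 = -1.7747
A_new/A_old = e^-1.7747 ≈ 0.1695

17.0%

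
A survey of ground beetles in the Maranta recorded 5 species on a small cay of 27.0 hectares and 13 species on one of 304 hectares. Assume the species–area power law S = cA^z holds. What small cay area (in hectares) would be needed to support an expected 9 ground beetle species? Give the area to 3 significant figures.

120 hectares

z = ln(13/5) / ln(304/27) = 0.9555 / 2.4212 = 0.3946
c = 5 / 27^0.3946 = 5 / 3.672 = 1.362
A = (9/1.362)^(1/0.3946) ⇒ ln A = ln(6.609)/0.3946 = 4.7852
A = e^4.7852 ≈ 119.7 hectares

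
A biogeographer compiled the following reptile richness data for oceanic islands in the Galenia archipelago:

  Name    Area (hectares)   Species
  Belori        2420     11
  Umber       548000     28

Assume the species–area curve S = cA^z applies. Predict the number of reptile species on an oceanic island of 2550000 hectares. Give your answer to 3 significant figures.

z = ln(28/11) / ln(548000/2420) = 0.9343 / 5.4225 = 0.1723
c = 11 / 2420^0.1723 = 11 / 3.829 = 2.873
S₃ = 2.873 × 2550000^0.1723 = 2.873 × 12.7 ≈ 36.49

36.5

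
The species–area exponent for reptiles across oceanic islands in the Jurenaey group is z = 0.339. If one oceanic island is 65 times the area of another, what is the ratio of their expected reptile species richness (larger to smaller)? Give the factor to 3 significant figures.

4.12

S₂/S₁ = (A₂/A₁)^z = 65^0.339
ln(S₂/S₁) = 0.339 × ln 65 = 0.339 × 4.1744 = 1.4151
S₂/S₁ = e^1.4151 ≈ 4.117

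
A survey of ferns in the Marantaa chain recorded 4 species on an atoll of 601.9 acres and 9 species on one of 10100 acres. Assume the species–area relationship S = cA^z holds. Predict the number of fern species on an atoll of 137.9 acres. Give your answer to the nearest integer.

z = ln(9/4) / ln(10100/601.9) = 0.8109 / 2.8202 = 0.2875
c = 4 / 601.9^0.2875 = 4 / 6.298 = 0.6351
S₃ = 0.6351 × 137.9^0.2875 = 0.6351 × 4.123 ≈ 2.618

3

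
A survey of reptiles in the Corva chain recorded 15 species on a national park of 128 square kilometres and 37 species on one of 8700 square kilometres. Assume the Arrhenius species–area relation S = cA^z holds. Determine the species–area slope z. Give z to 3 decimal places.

0.214

Taking logs: ln S = ln c + z ln A, so z = (ln S₂ − ln S₁)/(ln A₂ − ln A₁).
z = ln(37/15) / ln(8700/128) = ln(2.467) / ln(67.97) = 0.9029 / 4.2190 = 0.2140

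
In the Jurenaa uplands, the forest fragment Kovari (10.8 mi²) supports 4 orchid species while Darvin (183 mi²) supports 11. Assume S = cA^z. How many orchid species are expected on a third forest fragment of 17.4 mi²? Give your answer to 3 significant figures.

z = ln(11/4) / ln(183/10.8) = 1.0116 / 2.8299 = 0.3575
c = 4 / 10.8^0.3575 = 4 / 2.341 = 1.709
S₃ = 1.709 × 17.4^0.3575 = 1.709 × 2.776 ≈ 4.744

4.74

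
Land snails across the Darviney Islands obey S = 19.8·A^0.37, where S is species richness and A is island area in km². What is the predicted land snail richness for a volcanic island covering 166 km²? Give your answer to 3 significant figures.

131

S = 19.8 × 166^0.37
ln S = ln 19.8 + 0.37 × ln 166 = 2.9857 + 0.37 × 5.1120 = 4.8771
S = e^4.8771 ≈ 131.3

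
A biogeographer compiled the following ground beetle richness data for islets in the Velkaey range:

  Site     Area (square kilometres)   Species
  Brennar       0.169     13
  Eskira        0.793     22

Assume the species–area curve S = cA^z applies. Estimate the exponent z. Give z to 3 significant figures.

Taking logs: ln S = ln c + z ln A, so z = (ln S₂ − ln S₁)/(ln A₂ − ln A₁).
z = ln(22/13) / ln(0.793/0.169) = ln(1.692) / ln(4.692) = 0.5261 / 1.5459 = 0.3403

0.340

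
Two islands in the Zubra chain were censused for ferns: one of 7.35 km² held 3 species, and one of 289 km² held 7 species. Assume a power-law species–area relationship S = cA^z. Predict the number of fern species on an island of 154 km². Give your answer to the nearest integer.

6

z = ln(7/3) / ln(289/7.35) = 0.8473 / 3.6717 = 0.2308
c = 3 / 7.35^0.2308 = 3 / 1.585 = 1.893
S₃ = 1.893 × 154^0.2308 = 1.893 × 3.197 ≈ 6.054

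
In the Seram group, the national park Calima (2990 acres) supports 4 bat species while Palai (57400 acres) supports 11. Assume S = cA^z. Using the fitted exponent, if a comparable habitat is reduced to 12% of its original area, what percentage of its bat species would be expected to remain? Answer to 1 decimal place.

z = ln(11/4) / ln(57400/2990) = 1.0116 / 2.9548 = 0.3424
S_new/S_old = (A_new/A_old)^z = 0.12^0.3424 = exp(0.3424 × -2.1203) = 0.4839

48.4%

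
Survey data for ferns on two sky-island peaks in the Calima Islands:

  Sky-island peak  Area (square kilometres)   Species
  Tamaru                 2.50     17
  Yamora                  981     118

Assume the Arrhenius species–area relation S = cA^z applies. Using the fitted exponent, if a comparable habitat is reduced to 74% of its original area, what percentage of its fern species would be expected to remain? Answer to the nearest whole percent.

z = ln(118/17) / ln(981/2.5) = 1.9375 / 5.9723 = 0.3244
S_new/S_old = (A_new/A_old)^z = 0.74^0.3244 = exp(0.3244 × -0.3011) = 0.9069

91%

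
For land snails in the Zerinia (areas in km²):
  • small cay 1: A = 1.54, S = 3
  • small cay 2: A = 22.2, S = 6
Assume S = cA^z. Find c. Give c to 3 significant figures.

2.68

z = ln(S₂/S₁) / ln(A₂/A₁) = ln(6/3) / ln(22.2/1.54) = 0.6931 / 2.6683 = 0.2598
c = S₁ / A₁^z = 3 / 1.54^0.2598 = 3 / 1.119 = 2.682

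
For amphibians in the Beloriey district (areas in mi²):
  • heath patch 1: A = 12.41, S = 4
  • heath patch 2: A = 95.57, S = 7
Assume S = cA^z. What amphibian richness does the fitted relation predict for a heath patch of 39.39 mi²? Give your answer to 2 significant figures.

z = ln(7/4) / ln(95.57/12.41) = 0.5596 / 2.0414 = 0.2741
c = 4 / 12.41^0.2741 = 4 / 1.995 = 2.005
S₃ = 2.005 × 39.39^0.2741 = 2.005 × 2.738 ≈ 5.49

5.5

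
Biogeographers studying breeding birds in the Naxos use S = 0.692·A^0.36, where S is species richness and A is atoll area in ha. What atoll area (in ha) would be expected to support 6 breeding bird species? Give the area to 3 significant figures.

6 = 0.692 × A^0.36  ⇒  A^0.36 = 6/0.692 = 8.671
ln A = ln(8.671) / 0.36 = 2.1599 / 0.36 = 5.9998
A = e^5.9998 ≈ 403.3 ha

403 ha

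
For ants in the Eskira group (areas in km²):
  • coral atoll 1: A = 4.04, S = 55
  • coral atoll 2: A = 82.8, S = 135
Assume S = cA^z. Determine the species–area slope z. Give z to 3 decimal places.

Taking logs: ln S = ln c + z ln A, so z = (ln S₂ − ln S₁)/(ln A₂ − ln A₁).
z = ln(135/55) / ln(82.8/4.04) = ln(2.455) / ln(20.5) = 0.8979 / 3.0202 = 0.2973

0.297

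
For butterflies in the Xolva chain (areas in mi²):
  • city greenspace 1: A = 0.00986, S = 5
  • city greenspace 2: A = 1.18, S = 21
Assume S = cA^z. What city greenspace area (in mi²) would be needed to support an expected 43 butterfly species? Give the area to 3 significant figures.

12.9 mi²

z = ln(21/5) / ln(1.18/0.00986) = 1.4351 / 4.7848 = 0.2999
c = 5 / 0.00986^0.2999 = 5 / 0.2502 = 19.98
A = (43/19.98)^(1/0.2999) ⇒ ln A = ln(2.152)/0.2999 = 2.5550
A = e^2.5550 ≈ 12.87 mi²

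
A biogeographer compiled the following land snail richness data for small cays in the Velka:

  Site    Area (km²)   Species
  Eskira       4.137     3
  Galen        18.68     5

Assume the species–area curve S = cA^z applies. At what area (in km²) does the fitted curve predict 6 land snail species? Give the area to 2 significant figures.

z = ln(5/3) / ln(18.68/4.137) = 0.5108 / 1.5075 = 0.3389
c = 3 / 4.137^0.3389 = 3 / 1.618 = 1.854
A = (6/1.854)^(1/0.3389) ⇒ ln A = ln(3.236)/0.3389 = 3.4655
A = e^3.4655 ≈ 31.99 km²

32 km²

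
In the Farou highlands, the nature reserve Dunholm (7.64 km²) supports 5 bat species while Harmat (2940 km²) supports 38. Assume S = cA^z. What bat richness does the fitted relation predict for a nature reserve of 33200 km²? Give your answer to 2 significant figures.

z = ln(38/5) / ln(2940/7.64) = 2.0281 / 5.9528 = 0.3407
c = 5 / 7.64^0.3407 = 5 / 1.999 = 2.501
S₃ = 2.501 × 33200^0.3407 = 2.501 × 34.7 ≈ 86.79

87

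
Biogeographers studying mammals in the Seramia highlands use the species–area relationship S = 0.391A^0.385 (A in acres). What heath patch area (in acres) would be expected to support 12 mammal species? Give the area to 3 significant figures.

7280 acres

12 = 0.391 × A^0.385  ⇒  A^0.385 = 12/0.391 = 30.69
ln A = ln(30.69) / 0.385 = 3.4240 / 0.385 = 8.8934
A = e^8.8934 ≈ 7284 acres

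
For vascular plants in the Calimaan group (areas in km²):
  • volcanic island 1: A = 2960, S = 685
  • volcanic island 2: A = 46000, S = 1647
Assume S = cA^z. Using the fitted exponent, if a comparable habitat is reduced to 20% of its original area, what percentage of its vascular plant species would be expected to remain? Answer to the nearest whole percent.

60%

z = ln(1647/685) / ln(46000/2960) = 0.8773 / 2.7435 = 0.3198
S_new/S_old = (A_new/A_old)^z = 0.2^0.3198 = exp(0.3198 × -1.6094) = 0.5977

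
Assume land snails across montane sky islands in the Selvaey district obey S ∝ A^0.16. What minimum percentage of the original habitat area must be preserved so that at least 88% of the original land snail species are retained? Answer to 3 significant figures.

Need (A_new/A_old)^0.16 = 0.88, so A_new/A_old = 0.88^(1/0.16) = 0.88^6.25
ln(A_new/A_old) = ln 0.88 / 0.16 = -0.1278 / 0.16 = -0.7990
A_new/A_old = e^-0.7990 ≈ 0.4498

45.0%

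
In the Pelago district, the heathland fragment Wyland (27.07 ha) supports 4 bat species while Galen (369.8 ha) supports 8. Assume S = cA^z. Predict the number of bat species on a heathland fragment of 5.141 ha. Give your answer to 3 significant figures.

z = ln(8/4) / ln(369.8/27.07) = 0.6931 / 2.6145 = 0.2651
c = 4 / 27.07^0.2651 = 4 / 2.398 = 1.668
S₃ = 1.668 × 5.141^0.2651 = 1.668 × 1.544 ≈ 2.575

2.58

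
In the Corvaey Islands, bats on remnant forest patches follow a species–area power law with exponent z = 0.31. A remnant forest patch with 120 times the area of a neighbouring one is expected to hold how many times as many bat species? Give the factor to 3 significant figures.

4.41

S₂/S₁ = (A₂/A₁)^z = 120^0.31
ln(S₂/S₁) = 0.31 × ln 120 = 0.31 × 4.7875 = 1.4841
S₂/S₁ = e^1.4841 ≈ 4.411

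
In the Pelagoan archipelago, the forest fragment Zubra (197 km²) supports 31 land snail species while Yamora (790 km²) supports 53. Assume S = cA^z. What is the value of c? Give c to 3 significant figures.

4.03

z = ln(S₂/S₁) / ln(A₂/A₁) = ln(53/31) / ln(790/197) = 0.5363 / 1.3888 = 0.3862
c = S₁ / A₁^z = 31 / 197^0.3862 = 31 / 7.692 = 4.03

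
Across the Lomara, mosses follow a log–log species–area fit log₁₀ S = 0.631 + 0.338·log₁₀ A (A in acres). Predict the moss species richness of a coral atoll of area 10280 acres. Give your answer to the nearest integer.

97 species

S = 4.276 × 10280^0.338
ln S = ln 4.276 + 0.338 × ln 10280 = 1.4529 + 0.338 × 9.2380 = 4.5754
S = e^4.5754 ≈ 97.06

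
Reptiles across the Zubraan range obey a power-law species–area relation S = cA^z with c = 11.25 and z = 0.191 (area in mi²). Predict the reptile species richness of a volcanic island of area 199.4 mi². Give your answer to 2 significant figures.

S = 11.25 × 199.4^0.191 = 11.25 × 2.749 ≈ 30.93

31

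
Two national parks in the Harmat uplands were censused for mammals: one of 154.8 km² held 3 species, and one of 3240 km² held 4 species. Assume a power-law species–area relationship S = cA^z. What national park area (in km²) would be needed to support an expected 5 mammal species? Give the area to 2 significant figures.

z = ln(4/3) / ln(3240/154.8) = 0.2877 / 3.0412 = 0.0946
c = 3 / 154.8^0.0946 = 3 / 1.611 = 1.862
A = (5/1.862)^(1/0.0946) ⇒ ln A = ln(2.685)/0.0946 = 10.4423
A = e^10.4423 ≈ 34278 km²

34000 km²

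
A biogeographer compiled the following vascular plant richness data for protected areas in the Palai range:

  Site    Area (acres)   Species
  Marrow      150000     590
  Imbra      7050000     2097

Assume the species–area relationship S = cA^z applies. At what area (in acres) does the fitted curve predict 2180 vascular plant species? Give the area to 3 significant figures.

z = ln(2097/590) / ln(7050000/150000) = 1.2681 / 3.8501 = 0.3294
c = 590 / 150000^0.3294 = 590 / 50.68 = 11.64
A = (2180/11.64)^(1/0.3294) ⇒ ln A = ln(187.3)/0.3294 = 15.8864
A = e^15.8864 ≈ 7931789 acres

7930000 acres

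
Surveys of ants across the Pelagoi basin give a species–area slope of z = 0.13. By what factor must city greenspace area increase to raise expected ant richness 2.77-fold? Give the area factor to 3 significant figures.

(A₂/A₁)^0.13 = 2.77, so A₂/A₁ = 2.77^(1/0.13) = 2.77^7.692
ln(A₂/A₁) = ln 2.77 / 0.13 = 1.0188 / 0.13 = 7.8373
A₂/A₁ = e^7.8373 ≈ 2533

2530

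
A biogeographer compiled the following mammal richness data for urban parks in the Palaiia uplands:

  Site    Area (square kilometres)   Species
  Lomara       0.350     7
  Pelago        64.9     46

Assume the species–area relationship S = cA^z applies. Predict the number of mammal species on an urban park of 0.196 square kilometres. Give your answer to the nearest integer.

6

z = ln(46/7) / ln(64.9/0.35) = 1.8827 / 5.2227 = 0.3605
c = 7 / 0.35^0.3605 = 7 / 0.6849 = 10.22
S₃ = 10.22 × 0.196^0.3605 = 10.22 × 0.5557 ≈ 5.68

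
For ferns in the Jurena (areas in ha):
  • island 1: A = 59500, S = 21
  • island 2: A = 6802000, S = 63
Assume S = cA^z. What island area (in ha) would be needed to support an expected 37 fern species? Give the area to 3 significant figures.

z = ln(63/21) / ln(6802000/59500) = 1.0986 / 4.7390 = 0.2318
c = 21 / 59500^0.2318 = 21 / 12.79 = 1.642
A = (37/1.642)^(1/0.2318) ⇒ ln A = ln(22.53)/0.2318 = 13.4369
A = e^13.4369 ≈ 684844 ha

685000 ha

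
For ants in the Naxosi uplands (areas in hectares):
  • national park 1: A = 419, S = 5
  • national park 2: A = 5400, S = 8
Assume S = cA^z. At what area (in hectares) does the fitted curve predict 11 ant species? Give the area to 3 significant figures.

z = ln(8/5) / ln(5400/419) = 0.4700 / 2.5563 = 0.1839
c = 5 / 419^0.1839 = 5 / 3.035 = 1.648
A = (11/1.648)^(1/0.1839) ⇒ ln A = ln(6.676)/0.1839 = 10.3262
A = e^10.3262 ≈ 30521 hectares

30500 hectares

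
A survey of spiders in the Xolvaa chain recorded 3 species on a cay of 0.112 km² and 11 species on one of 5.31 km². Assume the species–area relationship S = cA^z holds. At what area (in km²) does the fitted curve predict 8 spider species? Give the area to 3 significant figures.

z = ln(11/3) / ln(5.31/0.112) = 1.2993 / 3.8588 = 0.3367
c = 3 / 0.112^0.3367 = 3 / 0.4785 = 6.27
A = (8/6.27)^(1/0.3367) ⇒ ln A = ln(1.276)/0.3367 = 0.7238
A = e^0.7238 ≈ 2.062 km²

2.06 km²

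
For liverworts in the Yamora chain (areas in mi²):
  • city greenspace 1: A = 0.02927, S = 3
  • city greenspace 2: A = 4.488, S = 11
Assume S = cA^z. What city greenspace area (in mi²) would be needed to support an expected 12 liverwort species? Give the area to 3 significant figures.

6.29 mi²

z = ln(11/3) / ln(4.488/0.02927) = 1.2993 / 5.0326 = 0.2582
c = 3 / 0.02927^0.2582 = 3 / 0.4019 = 7.465
A = (12/7.465)^(1/0.2582) ⇒ ln A = ln(1.607)/0.2582 = 1.8384
A = e^1.8384 ≈ 6.287 mi²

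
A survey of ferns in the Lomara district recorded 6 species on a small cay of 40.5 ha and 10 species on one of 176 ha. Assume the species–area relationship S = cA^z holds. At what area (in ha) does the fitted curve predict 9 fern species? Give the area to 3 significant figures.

130 ha

z = ln(10/6) / ln(176/40.5) = 0.5108 / 1.4692 = 0.3477
c = 6 / 40.5^0.3477 = 6 / 3.622 = 1.657
A = (9/1.657)^(1/0.3477) ⇒ ln A = ln(5.432)/0.3477 = 4.8675
A = e^4.8675 ≈ 130 ha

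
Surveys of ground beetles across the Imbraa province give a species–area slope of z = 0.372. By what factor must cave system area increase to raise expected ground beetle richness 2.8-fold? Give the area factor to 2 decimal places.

(A₂/A₁)^0.372 = 2.8, so A₂/A₁ = 2.8^(1/0.372) = 2.8^2.688
ln(A₂/A₁) = ln 2.8 / 0.372 = 1.0296 / 0.372 = 2.7678
A₂/A₁ = e^2.7678 ≈ 15.92

15.92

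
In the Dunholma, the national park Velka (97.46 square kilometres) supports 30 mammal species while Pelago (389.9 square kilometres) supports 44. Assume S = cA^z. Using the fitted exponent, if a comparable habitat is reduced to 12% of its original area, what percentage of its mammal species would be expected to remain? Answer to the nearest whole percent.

56%

z = ln(44/30) / ln(389.9/97.46) = 0.3830 / 1.3864 = 0.2762
S_new/S_old = (A_new/A_old)^z = 0.12^0.2762 = exp(0.2762 × -2.1203) = 0.5567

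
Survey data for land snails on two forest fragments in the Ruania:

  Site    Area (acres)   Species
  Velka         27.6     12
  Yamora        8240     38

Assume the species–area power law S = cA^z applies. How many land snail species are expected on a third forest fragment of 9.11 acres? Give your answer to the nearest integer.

z = ln(38/12) / ln(8240/27.6) = 1.1527 / 5.6989 = 0.2023
c = 12 / 27.6^0.2023 = 12 / 1.956 = 6.134
S₃ = 6.134 × 9.11^0.2023 = 6.134 × 1.563 ≈ 9.59

10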